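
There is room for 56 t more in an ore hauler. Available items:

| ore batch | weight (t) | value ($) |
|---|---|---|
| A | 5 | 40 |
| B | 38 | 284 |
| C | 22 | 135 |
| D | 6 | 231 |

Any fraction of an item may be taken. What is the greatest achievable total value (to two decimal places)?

Sort by value per unit weight and fill in that order.
Order: D (231/6=38.50) > A (40/5=8.00) > B (284/38=7.47) > C (135/22=6.14)
Fill: take D (6 @ 231) → take A (5 @ 40) → take B (38 @ 284) → take 7/22 of C → 42.95; 56/56 used.
Total value = 597.95

597.95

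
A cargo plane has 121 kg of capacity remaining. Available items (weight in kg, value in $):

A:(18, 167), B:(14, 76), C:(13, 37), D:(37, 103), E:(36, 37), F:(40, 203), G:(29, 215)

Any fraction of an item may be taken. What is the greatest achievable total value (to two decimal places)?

Greedy by value/weight ratio, highest first.
Order: A (167/18=9.28) > G (215/29=7.41) > B (76/14=5.43) > F (203/40=5.08) > C (37/13=2.85) > D (103/37=2.78) > E (37/36=1.03)
Fill: take A (18 @ 167) → take G (29 @ 215) → take B (14 @ 76) → take F (40 @ 203) → take C (13 @ 37) → take 7/37 of D → 19.49; 121/121 used.
Total value = 717.49

717.49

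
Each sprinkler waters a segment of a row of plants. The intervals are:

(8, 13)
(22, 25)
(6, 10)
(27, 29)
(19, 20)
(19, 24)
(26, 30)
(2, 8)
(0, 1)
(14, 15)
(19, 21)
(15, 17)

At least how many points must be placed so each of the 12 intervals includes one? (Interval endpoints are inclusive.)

6

By right end: [0,1]  [2,8]  [6,10]  [8,13]  [14,15]  [15,17]  [19,20]  [19,21]  [19,24]  [22,25]  [27,29]  [26,30]
[0,1] uncovered → point at 1; [2,8] uncovered → point at 8; [14,15] uncovered → point at 15; [19,20] uncovered → point at 20; [22,25] uncovered → point at 25; [27,29] uncovered → point at 29.
Points: 1, 8, 15, 20, 25, 29 (6 total).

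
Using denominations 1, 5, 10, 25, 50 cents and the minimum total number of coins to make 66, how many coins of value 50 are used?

1

Greedy: take as many of the largest coin as possible, then repeat with the remainder.
66 = 1×50 + 1×10 + 1×5 + 1×1
Count of 50: 1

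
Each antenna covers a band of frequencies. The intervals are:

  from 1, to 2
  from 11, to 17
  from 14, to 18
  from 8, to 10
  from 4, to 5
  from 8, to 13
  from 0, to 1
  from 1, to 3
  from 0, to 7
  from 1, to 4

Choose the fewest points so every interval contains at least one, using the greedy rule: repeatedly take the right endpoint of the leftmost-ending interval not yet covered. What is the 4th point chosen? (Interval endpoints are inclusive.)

17

By right end: [0,1]  [1,2]  [1,3]  [1,4]  [4,5]  [0,7]  [8,10]  [8,13]  [11,17]  [14,18]
[0,1] uncovered → point at 1; [4,5] uncovered → point at 5; [8,10] uncovered → point at 10; [11,17] uncovered → point at 17.
Points: 1, 5, 10, 17 (4 total).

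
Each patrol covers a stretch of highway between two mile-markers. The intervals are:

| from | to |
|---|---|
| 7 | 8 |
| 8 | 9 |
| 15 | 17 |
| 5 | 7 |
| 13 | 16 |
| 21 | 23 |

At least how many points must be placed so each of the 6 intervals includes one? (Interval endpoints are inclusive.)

Sort by right endpoint; whenever an interval is uncovered, place a point at its right end.
Sorted: [5,7] [7,8] [8,9] [13,16] [15,17] [21,23]
{[5,7],[7,8]} hit by 7; {[8,9]} hit by 9; {[13,16],[15,17]} hit by 16; {[21,23]} hit by 23.
Points: 7, 9, 16, 23 (4 total).

4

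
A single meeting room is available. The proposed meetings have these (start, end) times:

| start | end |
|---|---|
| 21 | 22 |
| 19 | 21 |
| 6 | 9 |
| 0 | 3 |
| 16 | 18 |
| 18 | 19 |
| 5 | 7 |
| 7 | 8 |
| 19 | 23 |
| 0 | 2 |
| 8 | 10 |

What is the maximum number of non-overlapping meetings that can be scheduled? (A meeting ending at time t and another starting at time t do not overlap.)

8

Sort by end time and greedily take each interval whose start is ≥ the last chosen end.
By end time: (0,2), (0,3), (5,7), (7,8), (6,9), (8,10), (16,18), (18,19), (19,21), (21,22), (19,23).
Pick (0,2); next start ≥ 2 → (5,7); next start ≥ 7 → (7,8); next start ≥ 8 → (8,10); next start ≥ 10 → (16,18); next start ≥ 18 → (18,19); next start ≥ 19 → (19,21); next start ≥ 21 → (21,22).
Selected 8 meetings.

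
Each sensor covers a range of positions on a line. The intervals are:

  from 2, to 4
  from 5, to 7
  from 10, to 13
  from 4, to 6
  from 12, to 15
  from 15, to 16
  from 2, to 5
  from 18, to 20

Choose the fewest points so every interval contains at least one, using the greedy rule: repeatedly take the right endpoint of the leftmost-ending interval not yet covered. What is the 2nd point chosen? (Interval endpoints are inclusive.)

7

Sort by right endpoint; whenever an interval is uncovered, place a point at its right end.
By right end: [2,4]  [2,5]  [4,6]  [5,7]  [10,13]  [12,15]  [15,16]  [18,20]
[2,4] uncovered → point at 4; [5,7] uncovered → point at 7; [10,13] uncovered → point at 13; [15,16] uncovered → point at 16; [18,20] uncovered → point at 20.
Points: 4, 7, 13, 16, 20 (5 total).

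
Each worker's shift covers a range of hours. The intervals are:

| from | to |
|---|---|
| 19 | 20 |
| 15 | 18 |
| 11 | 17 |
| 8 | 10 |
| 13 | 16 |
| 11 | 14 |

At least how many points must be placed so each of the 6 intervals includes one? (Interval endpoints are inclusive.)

Sorted: [8,10] [11,14] [13,16] [11,17] [15,18] [19,20]
{[8,10]} hit by 10; {[11,14],[13,16],[11,17]} hit by 14; {[15,18]} hit by 18; {[19,20]} hit by 20.
Points: 10, 14, 18, 20 (4 total).

4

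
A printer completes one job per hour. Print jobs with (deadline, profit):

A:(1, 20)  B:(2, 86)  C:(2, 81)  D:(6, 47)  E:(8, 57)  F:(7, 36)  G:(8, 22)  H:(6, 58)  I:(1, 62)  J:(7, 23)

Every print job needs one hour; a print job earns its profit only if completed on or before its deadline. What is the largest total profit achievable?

By profit: B(d2,86), C(d2,81), I(d1,62), H(d6,58), E(d8,57), D(d6,47), F(d7,36), J(d7,23), G(d8,22), A(d1,20)
B→slot 2; C→slot 1; I skipped; H→slot 6; E→slot 8; D→slot 5; F→slot 7; J→slot 4; G→slot 3; A skipped.
Profit = 81 + 86 + 22 + 23 + 47 + 58 + 36 + 57 = 410

410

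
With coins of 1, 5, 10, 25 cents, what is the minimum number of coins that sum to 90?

5

Greedy: take as many of the largest coin as possible, then repeat with the remainder.
90 − 3×25→15 − 1×10→5 − 1×5→0
Total coins = 3 + 1 + 1 = 5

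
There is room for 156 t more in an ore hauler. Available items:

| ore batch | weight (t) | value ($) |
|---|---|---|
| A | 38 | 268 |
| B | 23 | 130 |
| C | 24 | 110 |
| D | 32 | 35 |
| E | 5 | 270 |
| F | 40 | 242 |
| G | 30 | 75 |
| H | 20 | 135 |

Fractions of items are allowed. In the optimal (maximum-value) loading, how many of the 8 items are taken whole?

Sort by value per unit weight and fill in that order.
Ratios (sorted): E 54.00, A 7.05, H 6.75, F 6.05, B 5.65, C 4.58, G 2.50, D 1.09
take E (5 @ 270); take A (38 @ 268); take H (20 @ 135); take F (40 @ 242); take B (23 @ 130); take C (24 @ 110); take 6/30 of G → 15.00. Capacity used 156/156.
6 item(s) taken whole; one partial (take 6/30 of G).

6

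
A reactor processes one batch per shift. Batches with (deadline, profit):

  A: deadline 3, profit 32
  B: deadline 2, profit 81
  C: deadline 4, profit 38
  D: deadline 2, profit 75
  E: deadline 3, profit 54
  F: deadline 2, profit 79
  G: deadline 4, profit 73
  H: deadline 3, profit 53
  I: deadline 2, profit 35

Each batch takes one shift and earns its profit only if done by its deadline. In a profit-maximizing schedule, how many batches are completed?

4

Profit order: B=81 F=79 D=75 G=73 E=54 H=53 C=38 I=35 A=32
Assign: B→slot 2, F→slot 1, D skipped, G→slot 4, E→slot 3, H skipped, C skipped, I skipped, A skipped.
Slots: [1:F] [2:B] [3:E] [4:G]
4 of 9 scheduled.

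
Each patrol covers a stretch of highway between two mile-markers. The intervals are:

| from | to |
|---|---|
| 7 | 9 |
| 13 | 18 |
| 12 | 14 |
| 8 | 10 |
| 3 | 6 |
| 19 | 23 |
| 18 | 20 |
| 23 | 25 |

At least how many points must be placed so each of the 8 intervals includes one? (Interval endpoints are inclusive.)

Sort by right endpoint; whenever an interval is uncovered, place a point at its right end.
By right end: [3,6]  [7,9]  [8,10]  [12,14]  [13,18]  [18,20]  [19,23]  [23,25]
[3,6] uncovered → point at 6; [7,9] uncovered → point at 9; [12,14] uncovered → point at 14; [18,20] uncovered → point at 20; [23,25] uncovered → point at 25.
Points: 6, 9, 14, 20, 25 (5 total).

5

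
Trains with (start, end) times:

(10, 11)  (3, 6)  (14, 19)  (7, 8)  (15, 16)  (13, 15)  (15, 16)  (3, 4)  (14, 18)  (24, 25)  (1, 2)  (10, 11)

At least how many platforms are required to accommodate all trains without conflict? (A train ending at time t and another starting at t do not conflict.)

The answer is the maximum number of intervals overlapping at any instant.
Events (time:±→running): 1:+→1 2:-→0 3:+→1 3:+→2 4:-→1 6:-→0 7:+→1 8:-→0 10:+→1 10:+→2 11:-→1 11:-→0 13:+→1 14:+→2 14:+→3 15:-→2 15:+→3 15:+→4 … peak 4.

4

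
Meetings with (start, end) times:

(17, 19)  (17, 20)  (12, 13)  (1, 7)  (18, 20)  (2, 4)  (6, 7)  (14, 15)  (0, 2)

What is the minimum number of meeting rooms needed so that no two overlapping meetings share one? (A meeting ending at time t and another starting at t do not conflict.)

The answer is the maximum number of intervals overlapping at any instant.
starts: [0, 1, 2, 6, 12, 14, 17, 17, 18]
ends:   [2, 4, 7, 7, 13, 15, 19, 20, 20]
s0→1 s1→2 e2→1 s2→2 e4→1 s6→2 e7→1 e7→0 s12→1 e13→0 s14→1 e15→0 s17→1 s17→2 s18→3  — peak 3.

3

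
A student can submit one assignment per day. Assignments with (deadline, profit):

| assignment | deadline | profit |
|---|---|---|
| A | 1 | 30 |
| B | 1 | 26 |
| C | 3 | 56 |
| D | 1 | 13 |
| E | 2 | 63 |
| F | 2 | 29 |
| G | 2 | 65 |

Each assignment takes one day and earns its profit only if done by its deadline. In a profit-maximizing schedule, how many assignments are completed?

3

Sort by profit descending; place each in the latest free slot ≤ its deadline.
By profit: G(d2,65), E(d2,63), C(d3,56), A(d1,30), F(d2,29), B(d1,26), D(d1,13)
G→slot 2; E→slot 1; C→slot 3; A skipped; F skipped; B skipped; D skipped.
3 of 7 scheduled.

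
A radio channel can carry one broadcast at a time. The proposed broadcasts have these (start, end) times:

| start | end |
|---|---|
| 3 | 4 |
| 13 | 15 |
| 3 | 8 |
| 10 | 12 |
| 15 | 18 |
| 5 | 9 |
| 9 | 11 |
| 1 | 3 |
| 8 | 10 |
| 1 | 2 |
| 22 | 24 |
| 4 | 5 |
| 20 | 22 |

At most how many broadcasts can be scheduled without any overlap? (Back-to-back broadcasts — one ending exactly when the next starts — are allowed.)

Order by finish time; keep every interval that doesn't clash with the previous kept one.
Sorted by end: (1,2)  (1,3)  (3,4)  (4,5)  (3,8)  (5,9)  (8,10)  (9,11)  (10,12)  (13,15)  (15,18)  (20,22)  (22,24)
take (1,2); take (3,4); take (4,5); take (5,9); take (9,11); skip (10,12); take (13,15); take (15,18); take (20,22); take (22,24).
Selected 9 broadcasts.

9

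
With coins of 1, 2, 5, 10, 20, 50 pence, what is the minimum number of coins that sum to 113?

5

113 = 2×50 + 1×10 + 1×2 + 1×1
Total coins = 2 + 1 + 1 + 1 = 5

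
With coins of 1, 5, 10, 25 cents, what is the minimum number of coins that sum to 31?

3

31 = 1×25 + 1×5 + 1×1
Total coins = 1 + 1 + 1 = 3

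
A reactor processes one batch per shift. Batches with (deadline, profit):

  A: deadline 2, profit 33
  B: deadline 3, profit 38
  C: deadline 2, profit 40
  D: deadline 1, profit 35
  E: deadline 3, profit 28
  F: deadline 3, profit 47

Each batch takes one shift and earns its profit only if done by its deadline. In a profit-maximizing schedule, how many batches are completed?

Sort by profit descending; place each in the latest free slot ≤ its deadline.
By profit: F(d3,47), C(d2,40), B(d3,38), D(d1,35), A(d2,33), E(d3,28)
F→slot 3; C→slot 2; B→slot 1; D skipped; A skipped; E skipped.
3 of 6 scheduled.

3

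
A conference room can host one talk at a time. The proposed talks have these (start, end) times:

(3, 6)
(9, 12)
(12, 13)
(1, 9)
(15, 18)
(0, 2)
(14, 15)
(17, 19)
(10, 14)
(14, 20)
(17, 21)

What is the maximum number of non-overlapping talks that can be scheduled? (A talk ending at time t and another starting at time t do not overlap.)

Sort by end time and greedily take each interval whose start is ≥ the last chosen end.
Sorted by end: (0,2)  (3,6)  (1,9)  (9,12)  (12,13)  (10,14)  (14,15)  (15,18)  (17,19)  (14,20)  (17,21)
take (0,2); take (3,6); take (9,12); take (12,13); take (14,15); take (15,18); skip (17,19).
Selected 6 talks.

6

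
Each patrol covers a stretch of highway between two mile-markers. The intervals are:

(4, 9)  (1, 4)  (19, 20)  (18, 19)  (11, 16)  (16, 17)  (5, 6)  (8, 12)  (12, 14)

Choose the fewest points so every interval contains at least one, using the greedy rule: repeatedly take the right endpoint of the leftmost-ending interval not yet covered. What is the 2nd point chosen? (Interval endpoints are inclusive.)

6

By right end: [1,4]  [5,6]  [4,9]  [8,12]  [12,14]  [11,16]  [16,17]  [18,19]  [19,20]
[1,4] uncovered → point at 4; [5,6] uncovered → point at 6; [8,12] uncovered → point at 12; [16,17] uncovered → point at 17; [18,19] uncovered → point at 19.
Points: 4, 6, 12, 17, 19 (5 total).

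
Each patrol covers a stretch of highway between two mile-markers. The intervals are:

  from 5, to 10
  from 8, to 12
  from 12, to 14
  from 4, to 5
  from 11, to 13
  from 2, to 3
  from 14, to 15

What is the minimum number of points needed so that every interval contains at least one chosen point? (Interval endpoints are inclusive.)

Sort by right endpoint; whenever an interval is uncovered, place a point at its right end.
By right end: [2,3]  [4,5]  [5,10]  [8,12]  [11,13]  [12,14]  [14,15]
[2,3] uncovered → point at 3; [4,5] uncovered → point at 5; [8,12] uncovered → point at 12; [14,15] uncovered → point at 15.
Points: 3, 5, 12, 15 (4 total).

4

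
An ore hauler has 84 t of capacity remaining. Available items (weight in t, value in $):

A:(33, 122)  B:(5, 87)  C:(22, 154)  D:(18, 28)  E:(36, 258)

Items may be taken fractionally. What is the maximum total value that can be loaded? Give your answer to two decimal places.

576.64

Greedy by value/weight ratio, highest first.
Order: B (87/5=17.40) > E (258/36=7.17) > C (154/22=7.00) > A (122/33=3.70) > D (28/18=1.56)
Fill: take B (5 @ 87) → take E (36 @ 258) → take C (22 @ 154) → take 21/33 of A → 77.64; 84/84 used.
Total value = 576.64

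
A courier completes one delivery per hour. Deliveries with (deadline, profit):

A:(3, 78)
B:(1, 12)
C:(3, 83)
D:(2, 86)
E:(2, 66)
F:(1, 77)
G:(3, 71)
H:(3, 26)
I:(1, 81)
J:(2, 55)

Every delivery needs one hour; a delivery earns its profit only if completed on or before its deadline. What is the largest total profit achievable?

250

Profit order: D=86 C=83 I=81 A=78 F=77 G=71 E=66 J=55 H=26 B=12
Assign: D→slot 2, C→slot 3, I→slot 1, A skipped, F skipped, G skipped, E skipped, J skipped, H skipped, B skipped.
Slots: [1:I] [2:D] [3:C]
Profit = 81 + 86 + 83 = 250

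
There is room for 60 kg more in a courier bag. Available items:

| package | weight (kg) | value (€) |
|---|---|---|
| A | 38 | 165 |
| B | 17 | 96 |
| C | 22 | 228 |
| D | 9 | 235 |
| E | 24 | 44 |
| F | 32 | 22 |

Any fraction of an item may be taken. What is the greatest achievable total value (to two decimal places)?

Ratios (sorted): D 26.11, C 10.36, B 5.65, A 4.34, E 1.83, F 0.69
take D (9 @ 235); take C (22 @ 228); take B (17 @ 96); take 12/38 of A → 52.11. Capacity used 60/60.
Total value = 611.11

611.11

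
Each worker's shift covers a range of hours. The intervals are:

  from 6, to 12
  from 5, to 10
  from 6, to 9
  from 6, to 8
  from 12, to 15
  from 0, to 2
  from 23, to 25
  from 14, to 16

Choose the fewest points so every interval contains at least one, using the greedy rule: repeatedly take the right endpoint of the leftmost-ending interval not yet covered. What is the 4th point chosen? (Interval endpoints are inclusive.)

25

Process intervals by earliest right end; each time one isn't hit yet, stab at its right endpoint.
Sorted: [0,2] [6,8] [6,9] [5,10] [6,12] [12,15] [14,16] [23,25]
{[0,2]} hit by 2; {[6,8],[6,9],[5,10],[6,12]} hit by 8; {[12,15],[14,16]} hit by 15; {[23,25]} hit by 25.
Points: 2, 8, 15, 25 (4 total).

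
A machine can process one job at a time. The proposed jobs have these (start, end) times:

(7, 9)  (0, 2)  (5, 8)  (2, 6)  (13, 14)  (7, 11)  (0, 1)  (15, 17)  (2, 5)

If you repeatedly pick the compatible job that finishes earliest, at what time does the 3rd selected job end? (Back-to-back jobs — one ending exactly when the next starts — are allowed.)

8

Sorted by end: (0,1)  (0,2)  (2,5)  (2,6)  (5,8)  (7,9)  (7,11)  (13,14)  (15,17)
take (0,1); skip (0,2); take (2,5); skip (2,6); take (5,8); skip (7,11); take (13,14); take (15,17).
Selected: (0,1) (2,5) (5,8) (13,14) (15,17)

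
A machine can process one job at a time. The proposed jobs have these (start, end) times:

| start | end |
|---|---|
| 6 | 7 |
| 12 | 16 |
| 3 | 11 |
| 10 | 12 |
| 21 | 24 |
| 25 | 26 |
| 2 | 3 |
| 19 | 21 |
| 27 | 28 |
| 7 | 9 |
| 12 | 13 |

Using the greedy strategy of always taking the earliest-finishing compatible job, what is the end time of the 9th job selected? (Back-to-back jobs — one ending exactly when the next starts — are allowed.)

Greedy by earliest finish: after sorting by end time, pick each interval compatible with the last pick.
By end time: (2,3), (6,7), (7,9), (3,11), (10,12), (12,13), (12,16), (19,21), (21,24), (25,26), (27,28).
Pick (2,3); next start ≥ 3 → (6,7); next start ≥ 7 → (7,9); next start ≥ 9 → (10,12); next start ≥ 12 → (12,13); next start ≥ 13 → (19,21); next start ≥ 21 → (21,24); next start ≥ 24 → (25,26); next start ≥ 26 → (27,28).
Selected: (2,3) (6,7) (7,9) (10,12) (12,13) (19,21) (21,24) (25,26) (27,28)

28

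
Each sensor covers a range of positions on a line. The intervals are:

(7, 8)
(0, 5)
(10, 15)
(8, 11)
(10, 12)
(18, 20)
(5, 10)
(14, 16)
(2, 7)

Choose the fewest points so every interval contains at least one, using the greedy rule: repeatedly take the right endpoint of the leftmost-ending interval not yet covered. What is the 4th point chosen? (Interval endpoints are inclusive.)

By right end: [0,5]  [2,7]  [7,8]  [5,10]  [8,11]  [10,12]  [10,15]  [14,16]  [18,20]
[0,5] uncovered → point at 5; [7,8] uncovered → point at 8; [10,12] uncovered → point at 12; [14,16] uncovered → point at 16; [18,20] uncovered → point at 20.
Points: 5, 8, 12, 16, 20 (5 total).

16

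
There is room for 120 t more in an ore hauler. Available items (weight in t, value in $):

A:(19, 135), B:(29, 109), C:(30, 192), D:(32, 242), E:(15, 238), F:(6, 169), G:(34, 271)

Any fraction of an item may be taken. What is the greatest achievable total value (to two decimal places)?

1144.60

Order: F (169/6=28.17) > E (238/15=15.87) > G (271/34=7.97) > D (242/32=7.56) > A (135/19=7.11) > C (192/30=6.40) > B (109/29=3.76)
Fill: take F (6 @ 169) → take E (15 @ 238) → take G (34 @ 271) → take D (32 @ 242) → take A (19 @ 135) → take 14/30 of C → 89.60; 120/120 used.
Total value = 1144.60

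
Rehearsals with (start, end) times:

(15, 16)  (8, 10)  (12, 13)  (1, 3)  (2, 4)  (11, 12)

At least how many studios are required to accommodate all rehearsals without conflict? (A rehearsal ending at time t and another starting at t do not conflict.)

2

Events (time:±→running): 1:+→1 2:+→2 … peak 2.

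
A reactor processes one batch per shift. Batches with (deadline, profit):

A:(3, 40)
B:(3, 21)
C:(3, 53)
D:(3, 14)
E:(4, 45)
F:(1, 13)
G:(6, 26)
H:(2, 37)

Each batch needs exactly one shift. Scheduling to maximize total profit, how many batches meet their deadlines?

Take jobs in profit order; each goes to the latest open slot no later than its deadline.
Profit order: C=53 E=45 A=40 H=37 G=26 B=21 D=14 F=13
Assign: C→slot 3, E→slot 4, A→slot 2, H→slot 1, G→slot 6, B skipped, D skipped, F skipped.
Slots: [1:H] [2:A] [3:C] [4:E] [6:G]
5 of 8 scheduled.

5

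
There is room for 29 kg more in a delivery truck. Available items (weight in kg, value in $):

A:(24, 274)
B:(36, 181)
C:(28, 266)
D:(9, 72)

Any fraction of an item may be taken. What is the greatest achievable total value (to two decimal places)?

321.50

Sort by value per unit weight and fill in that order.
Ratios (sorted): A 11.42, C 9.50, D 8.00, B 5.03
take A (24 @ 274); take 5/28 of C → 47.50. Capacity used 29/29.
Total value = 321.50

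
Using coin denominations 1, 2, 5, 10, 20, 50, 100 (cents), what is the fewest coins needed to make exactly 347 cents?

7

347 − 3×100→47 − 2×20→7 − 1×5→2 − 1×2→0
Total coins = 3 + 2 + 1 + 1 = 7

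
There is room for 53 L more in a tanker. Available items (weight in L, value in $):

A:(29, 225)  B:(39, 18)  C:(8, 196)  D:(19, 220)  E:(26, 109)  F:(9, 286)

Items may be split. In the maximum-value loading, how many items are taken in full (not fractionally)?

3

Greedy by value/weight ratio, highest first.
Ratios (sorted): F 31.78, C 24.50, D 11.58, A 7.76, E 4.19, B 0.46
take F (9 @ 286); take C (8 @ 196); take D (19 @ 220); take 17/29 of A → 131.90. Capacity used 53/53.
3 item(s) taken whole; one partial (take 17/29 of A).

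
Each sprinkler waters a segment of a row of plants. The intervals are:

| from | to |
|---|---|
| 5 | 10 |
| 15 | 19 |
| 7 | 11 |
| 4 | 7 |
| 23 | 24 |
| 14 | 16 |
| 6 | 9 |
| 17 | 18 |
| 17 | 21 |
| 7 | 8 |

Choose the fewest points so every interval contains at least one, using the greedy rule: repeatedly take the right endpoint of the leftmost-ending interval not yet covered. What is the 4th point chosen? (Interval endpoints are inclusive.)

By right end: [4,7]  [7,8]  [6,9]  [5,10]  [7,11]  [14,16]  [17,18]  [15,19]  [17,21]  [23,24]
[4,7] uncovered → point at 7; [14,16] uncovered → point at 16; [17,18] uncovered → point at 18; [23,24] uncovered → point at 24.
Points: 7, 16, 18, 24 (4 total).

24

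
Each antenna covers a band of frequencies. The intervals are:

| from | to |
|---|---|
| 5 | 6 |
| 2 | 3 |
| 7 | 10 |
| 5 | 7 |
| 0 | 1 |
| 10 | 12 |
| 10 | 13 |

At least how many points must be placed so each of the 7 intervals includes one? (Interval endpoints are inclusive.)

4

Sorted: [0,1] [2,3] [5,6] [5,7] [7,10] [10,12] [10,13]
{[0,1]} hit by 1; {[2,3]} hit by 3; {[5,6],[5,7]} hit by 6; {[7,10],[10,12],[10,13]} hit by 10.
Points: 1, 3, 6, 10 (4 total).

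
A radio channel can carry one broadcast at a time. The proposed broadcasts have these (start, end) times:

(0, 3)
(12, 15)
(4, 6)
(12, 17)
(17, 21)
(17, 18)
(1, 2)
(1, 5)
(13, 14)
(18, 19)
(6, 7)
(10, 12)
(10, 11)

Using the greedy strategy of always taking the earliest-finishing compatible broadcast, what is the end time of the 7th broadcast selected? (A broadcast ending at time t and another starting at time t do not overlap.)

Sorted by end: (1,2)  (0,3)  (1,5)  (4,6)  (6,7)  (10,11)  (10,12)  (13,14)  (12,15)  (12,17)  (17,18)  (18,19)  (17,21)
take (1,2); skip (0,3); skip (1,5); take (4,6); take (6,7); take (10,11); take (13,14); skip (12,15); skip (12,17); take (17,18); take (18,19); skip (17,21).
Selected: (1,2) (4,6) (6,7) (10,11) (13,14) (17,18) (18,19)

19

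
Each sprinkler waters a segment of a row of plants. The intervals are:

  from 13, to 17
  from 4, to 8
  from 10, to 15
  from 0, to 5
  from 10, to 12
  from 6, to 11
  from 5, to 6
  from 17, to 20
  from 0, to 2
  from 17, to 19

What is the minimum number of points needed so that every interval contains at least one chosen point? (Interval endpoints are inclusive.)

4

Sort by right endpoint; whenever an interval is uncovered, place a point at its right end.
By right end: [0,2]  [0,5]  [5,6]  [4,8]  [6,11]  [10,12]  [10,15]  [13,17]  [17,19]  [17,20]
[0,2] uncovered → point at 2; [5,6] uncovered → point at 6; [10,12] uncovered → point at 12; [13,17] uncovered → point at 17.
Points: 2, 6, 12, 17 (4 total).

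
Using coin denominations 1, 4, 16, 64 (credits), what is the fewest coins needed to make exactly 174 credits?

174 = 2×64 + 2×16 + 3×4 + 2×1
Total coins = 2 + 2 + 3 + 2 = 9

9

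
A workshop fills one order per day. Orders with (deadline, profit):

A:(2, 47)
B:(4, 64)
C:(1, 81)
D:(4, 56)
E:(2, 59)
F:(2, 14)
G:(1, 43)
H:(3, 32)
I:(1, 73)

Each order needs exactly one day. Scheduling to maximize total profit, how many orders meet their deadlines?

Profit order: C=81 I=73 B=64 E=59 D=56 A=47 G=43 H=32 F=14
Assign: C→slot 1, I skipped, B→slot 4, E→slot 2, D→slot 3, A skipped, G skipped, H skipped, F skipped.
Slots: [1:C] [2:E] [3:D] [4:B]
4 of 9 scheduled.

4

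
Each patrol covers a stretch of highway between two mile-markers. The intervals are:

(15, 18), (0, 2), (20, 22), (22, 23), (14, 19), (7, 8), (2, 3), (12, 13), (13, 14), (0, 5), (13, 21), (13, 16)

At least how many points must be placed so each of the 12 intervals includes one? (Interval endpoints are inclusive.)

Process intervals by earliest right end; each time one isn't hit yet, stab at its right endpoint.
By right end: [0,2]  [2,3]  [0,5]  [7,8]  [12,13]  [13,14]  [13,16]  [15,18]  [14,19]  [13,21]  [20,22]  [22,23]
[0,2] uncovered → point at 2; [7,8] uncovered → point at 8; [12,13] uncovered → point at 13; [15,18] uncovered → point at 18; [20,22] uncovered → point at 22.
Points: 2, 8, 13, 18, 22 (5 total).

5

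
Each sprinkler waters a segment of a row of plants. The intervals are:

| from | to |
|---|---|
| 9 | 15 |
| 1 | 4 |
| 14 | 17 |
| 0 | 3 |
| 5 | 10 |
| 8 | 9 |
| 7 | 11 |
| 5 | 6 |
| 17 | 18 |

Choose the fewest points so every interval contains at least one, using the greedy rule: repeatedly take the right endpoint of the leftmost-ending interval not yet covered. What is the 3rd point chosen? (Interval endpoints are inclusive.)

Process intervals by earliest right end; each time one isn't hit yet, stab at its right endpoint.
Sorted: [0,3] [1,4] [5,6] [8,9] [5,10] [7,11] [9,15] [14,17] [17,18]
{[0,3],[1,4]} hit by 3; {[5,6]} hit by 6; {[8,9],[5,10],[7,11],[9,15]} hit by 9; {[14,17],[17,18]} hit by 17.
Points: 3, 6, 9, 17 (4 total).

9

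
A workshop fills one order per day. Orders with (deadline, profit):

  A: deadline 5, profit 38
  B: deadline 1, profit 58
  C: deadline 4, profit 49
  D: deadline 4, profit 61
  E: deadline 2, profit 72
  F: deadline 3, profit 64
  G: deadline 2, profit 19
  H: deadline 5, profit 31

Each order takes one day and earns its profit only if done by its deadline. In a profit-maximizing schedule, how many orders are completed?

5

Sort by profit descending; place each in the latest free slot ≤ its deadline.
Profit order: E=72 F=64 D=61 B=58 C=49 A=38 H=31 G=19
Assign: E→slot 2, F→slot 3, D→slot 4, B→slot 1, C skipped, A→slot 5, H skipped, G skipped.
Slots: [1:B] [2:E] [3:F] [4:D] [5:A]
5 of 8 scheduled.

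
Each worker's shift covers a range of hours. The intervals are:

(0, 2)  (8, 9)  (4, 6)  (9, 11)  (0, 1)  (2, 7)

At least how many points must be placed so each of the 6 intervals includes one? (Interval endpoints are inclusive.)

3

Sorted: [0,1] [0,2] [4,6] [2,7] [8,9] [9,11]
{[0,1],[0,2]} hit by 1; {[4,6],[2,7]} hit by 6; {[8,9],[9,11]} hit by 9.
Points: 1, 6, 9 (3 total).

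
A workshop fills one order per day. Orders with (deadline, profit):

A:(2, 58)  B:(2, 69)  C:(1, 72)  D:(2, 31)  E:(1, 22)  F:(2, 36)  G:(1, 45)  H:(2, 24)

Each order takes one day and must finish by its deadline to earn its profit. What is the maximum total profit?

Take jobs in profit order; each goes to the latest open slot no later than its deadline.
By profit: C(d1,72), B(d2,69), A(d2,58), G(d1,45), F(d2,36), D(d2,31), H(d2,24), E(d1,22)
C→slot 1; B→slot 2; A skipped; G skipped; F skipped; D skipped; H skipped; E skipped.
Profit = 72 + 69 = 141

141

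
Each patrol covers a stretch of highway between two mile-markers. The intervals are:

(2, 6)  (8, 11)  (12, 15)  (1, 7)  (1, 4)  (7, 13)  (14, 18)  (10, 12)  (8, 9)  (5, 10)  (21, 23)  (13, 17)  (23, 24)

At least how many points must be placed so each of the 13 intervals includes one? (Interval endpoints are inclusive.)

5

Sorted: [1,4] [2,6] [1,7] [8,9] [5,10] [8,11] [10,12] [7,13] [12,15] [13,17] [14,18] [21,23] [23,24]
{[1,4],[2,6],[1,7]} hit by 4; {[8,9],[5,10],[8,11]} hit by 9; {[10,12],[7,13],[12,15]} hit by 12; {[13,17],[14,18]} hit by 17; {[21,23],[23,24]} hit by 23.
Points: 4, 9, 12, 17, 23 (5 total).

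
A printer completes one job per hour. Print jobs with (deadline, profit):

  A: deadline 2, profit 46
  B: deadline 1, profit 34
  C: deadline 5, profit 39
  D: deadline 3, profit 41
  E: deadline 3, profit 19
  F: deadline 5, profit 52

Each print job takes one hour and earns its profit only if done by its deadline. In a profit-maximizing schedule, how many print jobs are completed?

Take jobs in profit order; each goes to the latest open slot no later than its deadline.
Profit order: F=52 A=46 D=41 C=39 B=34 E=19
Assign: F→slot 5, A→slot 2, D→slot 3, C→slot 4, B→slot 1, E skipped.
Slots: [1:B] [2:A] [3:D] [4:C] [5:F]
5 of 6 scheduled.

5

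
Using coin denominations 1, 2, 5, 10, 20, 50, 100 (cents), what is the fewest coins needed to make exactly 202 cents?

3

Use the largest denomination that fits, subtract, and repeat.
202 = 2×100 + 1×2
Total coins = 2 + 1 = 3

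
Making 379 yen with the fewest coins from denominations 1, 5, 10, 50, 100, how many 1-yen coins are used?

4

Use the largest denomination that fits, subtract, and repeat.
379 − 3×100→79 − 1×50→29 − 2×10→9 − 1×5→4 − 4×1→0
Count of 1: 4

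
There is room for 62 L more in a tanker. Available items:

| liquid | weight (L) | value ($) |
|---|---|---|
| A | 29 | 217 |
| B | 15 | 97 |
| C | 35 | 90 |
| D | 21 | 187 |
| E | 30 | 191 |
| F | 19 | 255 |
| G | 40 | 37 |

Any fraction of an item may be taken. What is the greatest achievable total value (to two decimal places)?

606.62

Ratios (sorted): F 13.42, D 8.90, A 7.48, B 6.47, E 6.37, C 2.57, G 0.93
take F (19 @ 255); take D (21 @ 187); take 22/29 of A → 164.62. Capacity used 62/62.
Total value = 606.62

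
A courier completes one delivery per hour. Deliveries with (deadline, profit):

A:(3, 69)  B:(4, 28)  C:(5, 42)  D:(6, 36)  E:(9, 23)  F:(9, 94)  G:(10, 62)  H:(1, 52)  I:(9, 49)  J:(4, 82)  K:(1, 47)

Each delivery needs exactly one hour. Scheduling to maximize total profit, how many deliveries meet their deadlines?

10

Take jobs in profit order; each goes to the latest open slot no later than its deadline.
Profit order: F=94 J=82 A=69 G=62 H=52 I=49 K=47 C=42 D=36 B=28 E=23
Assign: F→slot 9, J→slot 4, A→slot 3, G→slot 10, H→slot 1, I→slot 8, K skipped, C→slot 5, D→slot 6, B→slot 2, E→slot 7.
Slots: [1:H] [2:B] [3:A] [4:J] [5:C] [6:D] [7:E] [8:I] [9:F] [10:G]
10 of 11 scheduled.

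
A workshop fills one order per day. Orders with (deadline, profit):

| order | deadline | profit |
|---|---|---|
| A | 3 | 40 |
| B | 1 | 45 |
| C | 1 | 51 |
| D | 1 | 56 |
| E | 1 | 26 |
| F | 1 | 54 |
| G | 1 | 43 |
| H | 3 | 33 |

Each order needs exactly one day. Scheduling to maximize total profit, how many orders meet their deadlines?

3

Profit order: D=56 F=54 C=51 B=45 G=43 A=40 H=33 E=26
Assign: D→slot 1, F skipped, C skipped, B skipped, G skipped, A→slot 3, H→slot 2, E skipped.
Slots: [1:D] [2:H] [3:A]
3 of 8 scheduled.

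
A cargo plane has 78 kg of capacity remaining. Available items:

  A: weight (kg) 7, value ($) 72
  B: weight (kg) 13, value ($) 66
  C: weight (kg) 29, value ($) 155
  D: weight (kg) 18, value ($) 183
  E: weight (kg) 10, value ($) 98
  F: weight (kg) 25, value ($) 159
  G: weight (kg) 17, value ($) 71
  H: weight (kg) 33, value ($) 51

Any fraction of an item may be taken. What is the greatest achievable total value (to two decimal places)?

608.21

Sort by value per unit weight and fill in that order.
Order: A (72/7=10.29) > D (183/18=10.17) > E (98/10=9.80) > F (159/25=6.36) > C (155/29=5.34) > B (66/13=5.08) > G (71/17=4.18) > H (51/33=1.55)
Fill: take A (7 @ 72) → take D (18 @ 183) → take E (10 @ 98) → take F (25 @ 159) → take 18/29 of C → 96.21; 78/78 used.
Total value = 608.21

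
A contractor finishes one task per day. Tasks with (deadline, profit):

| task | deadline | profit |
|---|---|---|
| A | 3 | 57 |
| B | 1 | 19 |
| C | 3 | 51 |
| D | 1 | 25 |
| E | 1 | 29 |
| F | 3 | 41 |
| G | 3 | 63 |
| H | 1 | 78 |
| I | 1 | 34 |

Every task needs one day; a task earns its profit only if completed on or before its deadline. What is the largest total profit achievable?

Take jobs in profit order; each goes to the latest open slot no later than its deadline.
By profit: H(d1,78), G(d3,63), A(d3,57), C(d3,51), F(d3,41), I(d1,34), E(d1,29), D(d1,25), B(d1,19)
H→slot 1; G→slot 3; A→slot 2; C skipped; F skipped; I skipped; E skipped; D skipped; B skipped.
Profit = 78 + 57 + 63 = 198

198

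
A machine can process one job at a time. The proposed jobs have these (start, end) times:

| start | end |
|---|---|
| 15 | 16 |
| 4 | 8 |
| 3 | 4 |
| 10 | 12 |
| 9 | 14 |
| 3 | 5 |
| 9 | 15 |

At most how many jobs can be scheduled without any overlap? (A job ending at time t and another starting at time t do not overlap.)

Sort by end time and greedily take each interval whose start is ≥ the last chosen end.
Sorted by end: (3,4)  (3,5)  (4,8)  (10,12)  (9,14)  (9,15)  (15,16)
take (3,4); take (4,8); take (10,12); take (15,16).
Selected 4 jobs.

4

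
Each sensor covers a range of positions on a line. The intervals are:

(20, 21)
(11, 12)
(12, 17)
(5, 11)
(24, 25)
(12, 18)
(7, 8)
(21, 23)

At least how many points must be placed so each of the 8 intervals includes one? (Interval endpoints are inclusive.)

Sort by right endpoint; whenever an interval is uncovered, place a point at its right end.
By right end: [7,8]  [5,11]  [11,12]  [12,17]  [12,18]  [20,21]  [21,23]  [24,25]
[7,8] uncovered → point at 8; [11,12] uncovered → point at 12; [20,21] uncovered → point at 21; [24,25] uncovered → point at 25.
Points: 8, 12, 21, 25 (4 total).

4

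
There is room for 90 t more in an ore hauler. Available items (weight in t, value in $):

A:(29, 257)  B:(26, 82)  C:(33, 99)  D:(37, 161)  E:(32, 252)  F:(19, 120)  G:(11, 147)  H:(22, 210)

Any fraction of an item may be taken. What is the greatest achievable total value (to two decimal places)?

834.50

Ratios (sorted): G 13.36, H 9.55, A 8.86, E 7.88, F 6.32, D 4.35, B 3.15, C 3.00
take G (11 @ 147); take H (22 @ 210); take A (29 @ 257); take 28/32 of E → 220.50. Capacity used 90/90.
Total value = 834.50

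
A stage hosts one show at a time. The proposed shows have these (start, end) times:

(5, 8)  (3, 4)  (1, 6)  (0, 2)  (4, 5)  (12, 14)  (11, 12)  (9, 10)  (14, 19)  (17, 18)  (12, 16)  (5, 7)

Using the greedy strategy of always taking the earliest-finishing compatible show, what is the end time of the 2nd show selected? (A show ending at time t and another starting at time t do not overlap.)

4

Order by finish time; keep every interval that doesn't clash with the previous kept one.
Sorted by end: (0,2)  (3,4)  (4,5)  (1,6)  (5,7)  (5,8)  (9,10)  (11,12)  (12,14)  (12,16)  (17,18)  (14,19)
take (0,2); take (3,4); take (4,5); take (5,7); take (9,10); take (11,12); take (12,14); take (17,18).
Selected: (0,2) (3,4) (4,5) (5,7) (9,10) (11,12) (12,14) (17,18)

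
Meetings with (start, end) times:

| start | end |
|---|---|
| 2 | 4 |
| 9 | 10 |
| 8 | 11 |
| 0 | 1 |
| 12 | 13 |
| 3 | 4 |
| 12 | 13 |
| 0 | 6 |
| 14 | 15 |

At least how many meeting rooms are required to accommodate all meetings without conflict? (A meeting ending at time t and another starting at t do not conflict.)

3

The answer is the maximum number of intervals overlapping at any instant.
starts: [0, 0, 2, 3, 8, 9, 12, 12, 14]
ends:   [1, 4, 4, 6, 10, 11, 13, 13, 15]
s0→1 s0→2 e1→1 s2→2 s3→3  — peak 3.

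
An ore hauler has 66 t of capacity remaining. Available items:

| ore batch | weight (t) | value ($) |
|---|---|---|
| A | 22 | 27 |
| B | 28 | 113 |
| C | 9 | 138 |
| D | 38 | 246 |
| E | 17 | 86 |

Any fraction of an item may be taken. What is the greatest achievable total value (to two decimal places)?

Ratios (sorted): C 15.33, D 6.47, E 5.06, B 4.04, A 1.23
take C (9 @ 138); take D (38 @ 246); take E (17 @ 86); take 2/28 of B → 8.07. Capacity used 66/66.
Total value = 478.07

478.07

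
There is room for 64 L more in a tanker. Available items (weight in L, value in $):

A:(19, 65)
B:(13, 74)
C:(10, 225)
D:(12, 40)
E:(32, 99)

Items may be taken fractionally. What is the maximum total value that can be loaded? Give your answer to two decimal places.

434.94

Order: C (225/10=22.50) > B (74/13=5.69) > A (65/19=3.42) > D (40/12=3.33) > E (99/32=3.09)
Fill: take C (10 @ 225) → take B (13 @ 74) → take A (19 @ 65) → take D (12 @ 40) → take 10/32 of E → 30.94; 64/64 used.
Total value = 434.94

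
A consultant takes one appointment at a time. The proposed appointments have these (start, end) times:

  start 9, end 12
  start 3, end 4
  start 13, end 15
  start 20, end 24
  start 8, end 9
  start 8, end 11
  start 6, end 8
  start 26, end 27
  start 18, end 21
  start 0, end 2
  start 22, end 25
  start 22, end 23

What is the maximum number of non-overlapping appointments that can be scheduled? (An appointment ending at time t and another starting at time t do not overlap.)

Order by finish time; keep every interval that doesn't clash with the previous kept one.
Sorted by end: (0,2)  (3,4)  (6,8)  (8,9)  (8,11)  (9,12)  (13,15)  (18,21)  (22,23)  (20,24)  (22,25)  (26,27)
take (0,2); take (3,4); take (6,8); take (8,9); take (9,12); take (13,15); take (18,21); take (22,23); skip (22,25); take (26,27).
Selected 9 appointments.

9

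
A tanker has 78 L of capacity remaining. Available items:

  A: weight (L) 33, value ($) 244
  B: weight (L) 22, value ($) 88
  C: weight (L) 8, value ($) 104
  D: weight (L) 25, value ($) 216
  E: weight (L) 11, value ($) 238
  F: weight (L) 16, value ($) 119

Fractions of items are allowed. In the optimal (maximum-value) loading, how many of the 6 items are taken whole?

Ratios (sorted): E 21.64, C 13.00, D 8.64, F 7.44, A 7.39, B 4.00
take E (11 @ 238); take C (8 @ 104); take D (25 @ 216); take F (16 @ 119); take 18/33 of A → 133.09. Capacity used 78/78.
4 item(s) taken whole; one partial (take 18/33 of A).

4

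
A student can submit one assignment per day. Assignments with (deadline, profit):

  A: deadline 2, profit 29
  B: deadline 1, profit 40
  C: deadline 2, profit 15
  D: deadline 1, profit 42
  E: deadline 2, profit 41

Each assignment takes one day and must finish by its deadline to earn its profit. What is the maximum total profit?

83

By profit: D(d1,42), E(d2,41), B(d1,40), A(d2,29), C(d2,15)
D→slot 1; E→slot 2; B skipped; A skipped; C skipped.
Profit = 42 + 41 = 83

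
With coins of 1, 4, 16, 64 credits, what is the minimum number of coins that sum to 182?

8

Use the largest denomination that fits, subtract, and repeat.
182 = 2×64 + 3×16 + 1×4 + 2×1
Total coins = 2 + 3 + 1 + 2 = 8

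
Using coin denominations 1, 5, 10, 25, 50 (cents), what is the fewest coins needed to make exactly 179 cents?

8

179 − 3×50→29 − 1×25→4 − 4×1→0
Total coins = 3 + 1 + 4 = 8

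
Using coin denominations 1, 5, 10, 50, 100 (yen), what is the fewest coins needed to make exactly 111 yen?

3

111 − 1×100→11 − 1×10→1 − 1×1→0
Total coins = 1 + 1 + 1 = 3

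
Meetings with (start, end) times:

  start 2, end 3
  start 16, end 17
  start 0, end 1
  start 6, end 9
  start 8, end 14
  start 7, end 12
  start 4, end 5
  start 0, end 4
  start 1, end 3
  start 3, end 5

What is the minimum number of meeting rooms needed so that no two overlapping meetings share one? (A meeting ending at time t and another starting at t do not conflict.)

3

Events (time:±→running): 0:+→1 0:+→2 1:-→1 1:+→2 2:+→3 … peak 3.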